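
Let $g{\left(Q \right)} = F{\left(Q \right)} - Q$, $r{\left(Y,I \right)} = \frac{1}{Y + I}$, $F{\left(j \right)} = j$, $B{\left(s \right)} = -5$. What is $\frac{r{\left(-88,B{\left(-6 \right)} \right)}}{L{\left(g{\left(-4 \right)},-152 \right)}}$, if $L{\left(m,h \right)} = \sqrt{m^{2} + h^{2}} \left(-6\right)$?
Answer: $\frac{1}{84816} \approx 1.179 \cdot 10^{-5}$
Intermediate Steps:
$r{\left(Y,I \right)} = \frac{1}{I + Y}$
$g{\left(Q \right)} = 0$ ($g{\left(Q \right)} = Q - Q = 0$)
$L{\left(m,h \right)} = - 6 \sqrt{h^{2} + m^{2}}$ ($L{\left(m,h \right)} = \sqrt{h^{2} + m^{2}} \left(-6\right) = - 6 \sqrt{h^{2} + m^{2}}$)
$\frac{r{\left(-88,B{\left(-6 \right)} \right)}}{L{\left(g{\left(-4 \right)},-152 \right)}} = \frac{1}{\left(-5 - 88\right) \left(- 6 \sqrt{\left(-152\right)^{2} + 0^{2}}\right)} = \frac{1}{\left(-93\right) \left(- 6 \sqrt{23104 + 0}\right)} = - \frac{1}{93 \left(- 6 \sqrt{23104}\right)} = - \frac{1}{93 \left(\left(-6\right) 152\right)} = - \frac{1}{93 \left(-912\right)} = \left(- \frac{1}{93}\right) \left(- \frac{1}{912}\right) = \frac{1}{84816}$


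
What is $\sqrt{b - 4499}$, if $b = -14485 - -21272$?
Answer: $4 \sqrt{143} \approx 47.833$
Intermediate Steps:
$b = 6787$ ($b = -14485 + 21272 = 6787$)
$\sqrt{b - 4499} = \sqrt{6787 - 4499} = \sqrt{2288} = 4 \sqrt{143}$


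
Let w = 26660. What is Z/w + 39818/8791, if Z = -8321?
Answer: 988397969/234368060 ≈ 4.2173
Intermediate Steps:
Z/w + 39818/8791 = -8321/26660 + 39818/8791 = 988397969/234368060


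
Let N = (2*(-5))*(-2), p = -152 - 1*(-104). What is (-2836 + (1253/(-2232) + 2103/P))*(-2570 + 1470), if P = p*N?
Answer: 13939407845/4464 ≈ 3.1226e+6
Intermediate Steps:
p = -48 (p = -152 + 104 = -48)
N = 20 (N = -10*(-2) = 20)
P = -960 (P = -48*20 = -960)
(-2836 + (1253/(-2232) + 2103/P))*(-2570 + 1470) = (-2836 + (1253/(-2232) + 2103/(-960)))*(-2570 + 1470) = (-2836 + (1253*(-1/2232) + 2103*(-1/960)))*(-1100) = (-2836 + (-1253/2232 - 701/320))*(-1100) = (-2836 - 245699/89280)*(-1100) = -253443779/89280*(-1100) = 13939407845/4464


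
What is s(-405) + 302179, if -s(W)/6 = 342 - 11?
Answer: 300193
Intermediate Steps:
s(W) = -1986 (s(W) = -6*(342 - 11) = -6*331 = -1986)
s(-405) + 302179 = -1986 + 302179 = 300193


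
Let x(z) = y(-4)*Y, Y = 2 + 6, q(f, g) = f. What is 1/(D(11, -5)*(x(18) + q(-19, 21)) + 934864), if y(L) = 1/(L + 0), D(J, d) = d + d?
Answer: 1/935074 ≈ 1.0694e-6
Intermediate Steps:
D(J, d) = 2*d
y(L) = 1/L
Y = 8
x(z) = -2 (x(z) = 8/(-4) = -1/4*8 = -2)
1/(D(11, -5)*(x(18) + q(-19, 21)) + 934864) = 1/((2*(-5))*(-2 - 19) + 934864) = 1/(-10*(-21) + 934864) = 1/(210 + 934864) = 1/935074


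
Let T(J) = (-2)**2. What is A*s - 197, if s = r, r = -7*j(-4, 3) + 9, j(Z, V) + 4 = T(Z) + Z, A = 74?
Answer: 2541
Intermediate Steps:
T(J) = 4
j(Z, V) = Z (j(Z, V) = -4 + (4 + Z) = Z)
r = 37 (r = -7*(-4) + 9 = 28 + 9 = 37)
s = 37
A*s - 197 = 74*37 - 197 = 2738 - 197 = 2541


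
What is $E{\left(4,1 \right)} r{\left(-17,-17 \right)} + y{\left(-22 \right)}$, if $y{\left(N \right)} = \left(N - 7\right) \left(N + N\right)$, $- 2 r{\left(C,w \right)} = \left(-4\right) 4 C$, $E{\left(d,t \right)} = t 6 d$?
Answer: $-1988$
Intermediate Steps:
$E{\left(d,t \right)} = 6 d t$ ($E{\left(d,t \right)} = 6 t d = 6 d t$)
$r{\left(C,w \right)} = 8 C$ ($r{\left(C,w \right)} = - \frac{\left(-4\right) 4 C}{2} = - \frac{\left(-16\right) C}{2} = 8 C$)
$y{\left(N \right)} = 2 N \left(-7 + N\right)$ ($y{\left(N \right)} = \left(-7 + N\right) 2 N = 2 N \left(-7 + N\right)$)
$E{\left(4,1 \right)} r{\left(-17,-17 \right)} + y{\left(-22 \right)} = 6 \cdot 4 \cdot 1 \cdot 8 \left(-17\right) + 2 \left(-22\right) \left(-7 - 22\right) = 24 \left(-136\right) + 2 \left(-22\right) \left(-29\right) = -3264 + 1276 = -1988$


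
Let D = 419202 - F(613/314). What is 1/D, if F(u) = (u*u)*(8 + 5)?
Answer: 98596/41326755395 ≈ 2.3858e-6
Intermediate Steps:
F(u) = 13*u**2 (F(u) = u**2*13 = 13*u**2)
D = 41326755395/98596 (D = 419202 - 13*(613/314)**2 = 419202 - 13*375769/98596 = 419202 - 1*4884997/98596 = 419202 - 4884997/98596 = 41326755395/98596 ≈ 4.1915e+5)
1/D = 1/(41326755395/98596) = 98596/41326755395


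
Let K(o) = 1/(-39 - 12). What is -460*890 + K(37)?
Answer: -20879401/51 ≈ -4.0940e+5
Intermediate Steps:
K(o) = -1/51 (K(o) = 1/(-51) = -1/51)
-460*890 + K(37) = -460*890 - 1/51 = -409400 - 1/51 = -20879401/51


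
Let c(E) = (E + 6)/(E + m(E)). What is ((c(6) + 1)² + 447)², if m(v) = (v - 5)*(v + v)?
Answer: 16386304/81 ≈ 2.0230e+5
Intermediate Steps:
m(v) = 2*v*(-5 + v) (m(v) = (-5 + v)*(2*v) = 2*v*(-5 + v))
c(E) = (6 + E)/(E + 2*E*(-5 + E)) (c(E) = (E + 6)/(E + 2*E*(-5 + E)) = (6 + E)/(E + 2*E*(-5 + E)))
((c(6) + 1)² + 447)² = (((6 + 6)/(6*(-9 + 2*6)) + 1)² + 447)² = (((⅙)*12/(-9 + 12) + 1)² + 447)² = (((⅙)*12/3 + 1)² + 447)² = (((⅙)*(⅓)*12 + 1)² + 447)² = ((⅔ + 1)² + 447)² = ((5/3)² + 447)² = (25/9 + 447)² = (4048/9)² = 16386304/81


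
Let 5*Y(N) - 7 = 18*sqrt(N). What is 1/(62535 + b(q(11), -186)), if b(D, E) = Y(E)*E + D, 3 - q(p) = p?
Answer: 50215/3193971943 + 540*I*sqrt(186)/3193971943 ≈ 1.5722e-5 + 2.3058e-6*I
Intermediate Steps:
Y(N) = 7/5 + 18*sqrt(N)/5 (Y(N) = 7/5 + (18*sqrt(N))/5 = 7/5 + 18*sqrt(N)/5)
q(p) = 3 - p
b(D, E) = D + E*(7/5 + 18*sqrt(E)/5) (b(D, E) = (7/5 + 18*sqrt(E)/5)*E + D = E*(7/5 + 18*sqrt(E)/5) + D = D + E*(7/5 + 18*sqrt(E)/5))
1/(62535 + b(q(11), -186)) = 1/(62535 + ((3 - 1*11) + (1/5)*(-186)*(7 + 18*sqrt(-186)))) = 1/(62535 + ((3 - 11) + (1/5)*(-186)*(7 + 18*(I*sqrt(186))))) = 1/(62535 + (-8 + (1/5)*(-186)*(7 + 18*I*sqrt(186)))) = 1/(62535 + (-8 + (-1302/5 - 3348*I*sqrt(186)/5))) = 1/(62535 + (-1342/5 - 3348*I*sqrt(186)/5)) = 1/(311333/5 - 3348*I*sqrt(186)/5)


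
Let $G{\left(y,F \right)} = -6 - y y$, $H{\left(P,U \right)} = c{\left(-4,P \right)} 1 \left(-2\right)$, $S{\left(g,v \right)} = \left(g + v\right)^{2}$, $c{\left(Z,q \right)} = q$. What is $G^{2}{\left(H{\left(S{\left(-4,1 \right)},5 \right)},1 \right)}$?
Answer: $108900$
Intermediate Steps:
$H{\left(P,U \right)} = - 2 P$ ($H{\left(P,U \right)} = P 1 \left(-2\right) = P \left(-2\right) = - 2 P$)
$G{\left(y,F \right)} = -6 - y^{2}$
$G^{2}{\left(H{\left(S{\left(-4,1 \right)},5 \right)},1 \right)} = \left(-6 - \left(- 2 \left(-4 + 1\right)^{2}\right)^{2}\right)^{2} = \left(-6 - \left(- 2 \left(-3\right)^{2}\right)^{2}\right)^{2} = \left(-6 - \left(\left(-2\right) 9\right)^{2}\right)^{2} = \left(-6 - \left(-18\right)^{2}\right)^{2} = \left(-6 - 324\right)^{2} = \left(-330\right)^{2} = 108900$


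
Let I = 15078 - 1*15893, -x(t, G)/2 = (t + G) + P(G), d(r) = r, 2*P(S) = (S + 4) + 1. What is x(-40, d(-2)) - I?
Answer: 896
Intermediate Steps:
P(S) = 5/2 + S/2 (P(S) = ((S + 4) + 1)/2 = ((4 + S) + 1)/2 = (5 + S)/2 = 5/2 + S/2)
x(t, G) = -5 - 3*G - 2*t (x(t, G) = -2*((t + G) + (5/2 + G/2)) = -2*((G + t) + (5/2 + G/2)) = -2*(5/2 + t + 3*G/2) = -5 - 3*G - 2*t)
I = -815 (I = 15078 - 15893 = -815)
x(-40, d(-2)) - I = (-5 - 3*(-2) - 2*(-40)) - 1*(-815) = (-5 + 6 + 80) + 815 = 81 + 815 = 896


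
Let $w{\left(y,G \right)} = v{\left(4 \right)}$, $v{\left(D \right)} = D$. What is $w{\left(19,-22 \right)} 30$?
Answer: $120$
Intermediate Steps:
$w{\left(y,G \right)} = 4$
$w{\left(19,-22 \right)} 30 = 4 \cdot 30 = 120$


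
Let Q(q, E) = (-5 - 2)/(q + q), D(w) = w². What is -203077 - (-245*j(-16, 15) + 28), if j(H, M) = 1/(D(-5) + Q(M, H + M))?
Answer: -150899665/743 ≈ -2.0310e+5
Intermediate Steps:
Q(q, E) = -7/(2*q) (Q(q, E) = -7*1/(2*q) = -7/(2*q))
j(H, M) = 1/(25 - 7/(2*M)) (j(H, M) = 1/((-5)² - 7/(2*M)) = 1/(25 - 7/(2*M)))
-203077 - (-245*j(-16, 15) + 28) = -203077 - (-490*15/(-7 + 50*15) + 28) = -203077 - (-490*15/(-7 + 750) + 28) = -203077 - (-490*15/743 + 28) = -203077 - (-245*30/743 + 28) = -203077 - (-7350/743 + 28) = -203077 - 1*13454/743 = -203077 - 13454/743 = -150899665/743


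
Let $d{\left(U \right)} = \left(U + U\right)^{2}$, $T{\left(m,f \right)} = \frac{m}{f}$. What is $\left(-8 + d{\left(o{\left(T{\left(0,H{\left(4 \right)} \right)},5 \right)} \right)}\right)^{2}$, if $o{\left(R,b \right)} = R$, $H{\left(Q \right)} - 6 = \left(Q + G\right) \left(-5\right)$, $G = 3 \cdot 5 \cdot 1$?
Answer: $64$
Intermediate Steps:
$G = 15$ ($G = 15 \cdot 1 = 15$)
$H{\left(Q \right)} = -69 - 5 Q$ ($H{\left(Q \right)} = 6 + \left(Q + 15\right) \left(-5\right) = 6 + \left(15 + Q\right) \left(-5\right) = 6 - \left(75 + 5 Q\right) = -69 - 5 Q$)
$d{\left(U \right)} = 4 U^{2}$ ($d{\left(U \right)} = \left(2 U\right)^{2} = 4 U^{2}$)
$\left(-8 + d{\left(o{\left(T{\left(0,H{\left(4 \right)} \right)},5 \right)} \right)}\right)^{2} = \left(-8 + 4 \left(\frac{0}{-69 - 20}\right)^{2}\right)^{2} = \left(-8 + 4 \left(\frac{0}{-89}\right)^{2}\right)^{2} = \left(-8 + 4 \left(0 \left(- \frac{1}{89}\right)\right)^{2}\right)^{2} = \left(-8 + 4 \cdot 0^{2}\right)^{2} = \left(-8 + 4 \cdot 0\right)^{2} = \left(-8 + 0\right)^{2} = \left(-8\right)^{2} = 64$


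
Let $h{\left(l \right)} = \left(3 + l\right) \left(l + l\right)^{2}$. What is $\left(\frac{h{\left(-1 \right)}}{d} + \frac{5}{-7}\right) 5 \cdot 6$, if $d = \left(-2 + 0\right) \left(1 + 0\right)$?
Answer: $- \frac{990}{7} \approx -141.43$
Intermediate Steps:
$d = -2$ ($d = \left(-2\right) 1 = -2$)
$h{\left(l \right)} = 4 l^{2} \left(3 + l\right)$ ($h{\left(l \right)} = \left(3 + l\right) \left(2 l\right)^{2} = \left(3 + l\right) 4 l^{2} = 4 l^{2} \left(3 + l\right)$)
$\left(\frac{h{\left(-1 \right)}}{d} + \frac{5}{-7}\right) 5 \cdot 6 = \left(\frac{4 \left(-1\right)^{2} \left(3 - 1\right)}{-2} + \frac{5}{-7}\right) 5 \cdot 6 = \left(4 \cdot 1 \cdot 2 \left(- \frac{1}{2}\right) + 5 \left(- \frac{1}{7}\right)\right) 5 \cdot 6 = \left(8 \left(- \frac{1}{2}\right) - \frac{5}{7}\right) 5 \cdot 6 = \left(-4 - \frac{5}{7}\right) 5 \cdot 6 = \left(- \frac{33}{7}\right) 5 \cdot 6 = \left(- \frac{165}{7}\right) 6 = - \frac{990}{7}$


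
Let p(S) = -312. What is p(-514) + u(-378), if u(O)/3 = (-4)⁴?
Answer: 456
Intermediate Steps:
u(O) = 768 (u(O) = 3*(-4)⁴ = 3*256 = 768)
p(-514) + u(-378) = -312 + 768 = 456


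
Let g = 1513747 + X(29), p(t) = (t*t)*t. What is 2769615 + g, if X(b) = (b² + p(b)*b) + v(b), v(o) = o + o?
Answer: 4991542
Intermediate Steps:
v(o) = 2*o
p(t) = t³ (p(t) = t²*t = t³)
X(b) = b² + b⁴ + 2*b (X(b) = (b² + b³*b) + 2*b = (b² + b⁴) + 2*b = b² + b⁴ + 2*b)
g = 2221927 (g = 1513747 + 29*(2 + 29 + 29³) = 1513747 + 29*(2 + 29 + 24389) = 1513747 + 29*24420 = 1513747 + 708180 = 2221927)
2769615 + g = 2769615 + 2221927 = 4991542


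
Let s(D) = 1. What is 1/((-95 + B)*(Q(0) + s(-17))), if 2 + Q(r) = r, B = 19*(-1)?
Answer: 1/114 ≈ 0.0087719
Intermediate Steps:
B = -19
Q(r) = -2 + r
1/((-95 + B)*(Q(0) + s(-17))) = 1/((-95 - 19)*((-2 + 0) + 1)) = 1/(-114*(-2 + 1)) = 1/(-114*(-1)) = 1/114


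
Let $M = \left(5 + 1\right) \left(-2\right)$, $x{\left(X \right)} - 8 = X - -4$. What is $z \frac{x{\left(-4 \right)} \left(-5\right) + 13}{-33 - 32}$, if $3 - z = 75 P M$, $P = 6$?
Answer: $\frac{145881}{65} \approx 2244.3$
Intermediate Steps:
$x{\left(X \right)} = 12 + X$ ($x{\left(X \right)} = 8 + \left(X - -4\right) = 8 + \left(X + 4\right) = 8 + \left(4 + X\right) = 12 + X$)
$M = -12$ ($M = 6 \left(-2\right) = -12$)
$z = 5403$ ($z = 3 - 75 \cdot 6 \left(-12\right) = 3 - 75 \left(-72\right) = 3 - -5400 = 3 + 5400 = 5403$)
$z \frac{x{\left(-4 \right)} \left(-5\right) + 13}{-33 - 32} = 5403 \frac{\left(12 - 4\right) \left(-5\right) + 13}{-33 - 32} = 5403 \frac{8 \left(-5\right) + 13}{-65} = 5403 \left(-40 + 13\right) \left(- \frac{1}{65}\right) = 5403 \left(\left(-27\right) \left(- \frac{1}{65}\right)\right) = 5403 \cdot \frac{27}{65} = \frac{145881}{65}$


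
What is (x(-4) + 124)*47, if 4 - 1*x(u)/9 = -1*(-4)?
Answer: 5828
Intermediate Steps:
x(u) = 0 (x(u) = 36 - (-9)*(-4) = 36 - 9*4 = 36 - 36 = 0)
(x(-4) + 124)*47 = (0 + 124)*47 = 124*47 = 5828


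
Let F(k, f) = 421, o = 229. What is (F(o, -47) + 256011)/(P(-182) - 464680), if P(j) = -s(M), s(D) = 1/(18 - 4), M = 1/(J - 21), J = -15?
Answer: -326368/591411 ≈ -0.55185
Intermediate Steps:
M = -1/36 (M = 1/(-15 - 21) = 1/(-36) = -1/36 ≈ -0.027778)
s(D) = 1/14
P(j) = -1/14 (P(j) = -1*1/14 = -1/14)
(F(o, -47) + 256011)/(P(-182) - 464680) = (421 + 256011)/(-1/14 - 464680) = 256432/(-6505521/14) = 256432*(-14/6505521) = -326368/591411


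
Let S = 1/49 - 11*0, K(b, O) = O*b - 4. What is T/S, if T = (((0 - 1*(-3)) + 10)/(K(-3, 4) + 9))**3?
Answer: -2197/7 ≈ -313.86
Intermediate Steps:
K(b, O) = -4 + O*b
T = -2197/343 (T = (((0 - 1*(-3)) + 10)/((-4 + 4*(-3)) + 9))**3 = (((0 + 3) + 10)/((-4 - 12) + 9))**3 = ((3 + 10)/(-16 + 9))**3 = (13/(-7))**3 = (13*(-1/7))**3 = (-13/7)**3 = -2197/343 ≈ -6.4053)
S = 1/49 (S = 1/49 + 0 = 1/49 ≈ 0.020408)
T/S = -2197/(343*1/49) = -2197/343*49 = -2197/7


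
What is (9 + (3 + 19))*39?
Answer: 1209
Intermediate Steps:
(9 + (3 + 19))*39 = (9 + 22)*39 = 31*39 = 1209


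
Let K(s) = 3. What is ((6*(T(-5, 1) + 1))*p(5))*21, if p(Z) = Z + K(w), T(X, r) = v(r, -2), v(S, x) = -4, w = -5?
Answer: -3024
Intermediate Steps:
T(X, r) = -4
p(Z) = 3 + Z (p(Z) = Z + 3 = 3 + Z)
((6*(T(-5, 1) + 1))*p(5))*21 = ((6*(-4 + 1))*(3 + 5))*21 = ((6*(-3))*8)*21 = -18*8*21 = -144*21 = -3024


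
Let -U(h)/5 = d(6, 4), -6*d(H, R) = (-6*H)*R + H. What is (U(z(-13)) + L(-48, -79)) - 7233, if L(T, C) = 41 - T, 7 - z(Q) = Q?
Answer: -7259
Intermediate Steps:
d(H, R) = -H/6 + H*R (d(H, R) = -((-6*H)*R + H)/6 = -(-6*H*R + H)/6 = -(H - 6*H*R)/6 = -H/6 + H*R)
z(Q) = 7 - Q
U(h) = -115 (U(h) = -30*(-⅙ + 4) = -30*23/6 = -5*23 = -115)
(U(z(-13)) + L(-48, -79)) - 7233 = (-115 + (41 - 1*(-48))) - 7233 = (-115 + (41 + 48)) - 7233 = (-115 + 89) - 7233 = -26 - 7233 = -7259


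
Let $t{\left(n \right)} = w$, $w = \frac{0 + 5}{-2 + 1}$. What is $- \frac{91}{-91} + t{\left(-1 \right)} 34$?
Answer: $-169$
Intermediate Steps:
$w = -5$ ($w = \frac{5}{-1} = 5 \left(-1\right) = -5$)
$t{\left(n \right)} = -5$
$- \frac{91}{-91} + t{\left(-1 \right)} 34 = - \frac{91}{-91} - 170 = \left(-91\right) \left(- \frac{1}{91}\right) - 170 = 1 - 170 = -169$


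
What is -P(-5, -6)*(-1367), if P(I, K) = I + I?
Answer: -13670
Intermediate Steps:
P(I, K) = 2*I
-P(-5, -6)*(-1367) = -2*(-5)*(-1367) = -(-10)*(-1367) = -1*13670 = -13670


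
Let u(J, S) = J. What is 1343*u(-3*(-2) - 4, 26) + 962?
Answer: 3648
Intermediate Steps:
1343*u(-3*(-2) - 4, 26) + 962 = 1343*(-3*(-2) - 4) + 962 = 1343*(6 - 4) + 962 = 1343*2 + 962 = 2686 + 962 = 3648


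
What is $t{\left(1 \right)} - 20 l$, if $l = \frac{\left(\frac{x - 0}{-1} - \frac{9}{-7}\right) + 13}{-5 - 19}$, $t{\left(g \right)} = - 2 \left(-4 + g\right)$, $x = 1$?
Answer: $\frac{239}{14} \approx 17.071$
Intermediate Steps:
$t{\left(g \right)} = 8 - 2 g$
$l = - \frac{31}{56}$ ($l = \frac{\left(\frac{1 - 0}{-1} - \frac{9}{-7}\right) + 13}{-5 - 19} = \frac{\left(\left(1 + 0\right) \left(-1\right) - - \frac{9}{7}\right) + 13}{-24} = \left(\left(1 \left(-1\right) + \frac{9}{7}\right) + 13\right) \left(- \frac{1}{24}\right) = \left(\left(-1 + \frac{9}{7}\right) + 13\right) \left(- \frac{1}{24}\right) = \left(\frac{2}{7} + 13\right) \left(- \frac{1}{24}\right) = \frac{93}{7} \left(- \frac{1}{24}\right) = - \frac{31}{56} \approx -0.55357$)
$t{\left(1 \right)} - 20 l = \left(8 - 2\right) - - \frac{155}{14} = \left(8 - 2\right) + \frac{155}{14} = 6 + \frac{155}{14} = \frac{239}{14}$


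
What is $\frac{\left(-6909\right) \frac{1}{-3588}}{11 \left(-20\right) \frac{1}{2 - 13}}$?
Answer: $\frac{2303}{23920} \approx 0.096279$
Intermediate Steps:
$\frac{\left(-6909\right) \frac{1}{-3588}}{11 \left(-20\right) \frac{1}{2 - 13}} = \frac{\left(-6909\right) \left(- \frac{1}{3588}\right)}{\left(-220\right) \frac{1}{-11}} = \frac{2303}{1196 \left(\left(-220\right) \left(- \frac{1}{11}\right)\right)} = \frac{2303}{1196 \cdot 20} = \frac{2303}{1196} \cdot \frac{1}{20} = \frac{2303}{23920}$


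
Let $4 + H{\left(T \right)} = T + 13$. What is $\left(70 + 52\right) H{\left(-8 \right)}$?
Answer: $122$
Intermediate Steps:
$H{\left(T \right)} = 9 + T$ ($H{\left(T \right)} = -4 + \left(T + 13\right) = -4 + \left(13 + T\right) = 9 + T$)
$\left(70 + 52\right) H{\left(-8 \right)} = \left(70 + 52\right) \left(9 - 8\right) = 122 \cdot 1 = 122$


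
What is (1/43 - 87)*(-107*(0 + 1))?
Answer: 400180/43 ≈ 9306.5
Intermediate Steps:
(1/43 - 87)*(-107*(0 + 1)) = (1/43 - 87)*(-107*1) = -3740/43*(-107) = 400180/43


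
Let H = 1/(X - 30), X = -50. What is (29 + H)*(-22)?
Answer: -25509/40 ≈ -637.72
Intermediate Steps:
H = -1/80 (H = 1/(-50 - 30) = 1/(-80) = -1/80 ≈ -0.012500)
(29 + H)*(-22) = (29 - 1/80)*(-22) = (2319/80)*(-22) = -25509/40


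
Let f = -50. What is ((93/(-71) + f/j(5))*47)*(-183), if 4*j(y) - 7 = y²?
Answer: 18466347/284 ≈ 65022.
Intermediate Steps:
j(y) = 7/4 + y²/4
((93/(-71) + f/j(5))*47)*(-183) = ((93/(-71) - 50/(7/4 + (¼)*5²))*47)*(-183) = ((93*(-1/71) - 50/(7/4 + (¼)*25))*47)*(-183) = ((-93/71 - 50/(7/4 + 25/4))*47)*(-183) = ((-93/71 - 50/8)*47)*(-183) = ((-93/71 - 50*⅛)*47)*(-183) = ((-93/71 - 25/4)*47)*(-183) = -2147/284*47*(-183) = -100909/284*(-183) = 18466347/284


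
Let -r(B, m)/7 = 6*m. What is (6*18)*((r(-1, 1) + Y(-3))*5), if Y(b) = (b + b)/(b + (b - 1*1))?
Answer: -155520/7 ≈ -22217.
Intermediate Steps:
Y(b) = 2*b/(-1 + 2*b) (Y(b) = (2*b)/(b + (b - 1)) = (2*b)/(b + (-1 + b)) = (2*b)/(-1 + 2*b) = 2*b/(-1 + 2*b))
r(B, m) = -42*m
(6*18)*((r(-1, 1) + Y(-3))*5) = (6*18)*((-42*1 + 2*(-3)/(-1 + 2*(-3)))*5) = 108*((-42 + 2*(-3)/(-1 - 6))*5) = 108*((-42 + 2*(-3)/(-7))*5) = 108*((-42 + 2*(-3)*(-⅐))*5) = 108*((-42 + 6/7)*5) = 108*(-288/7*5) = 108*(-1440/7) = -155520/7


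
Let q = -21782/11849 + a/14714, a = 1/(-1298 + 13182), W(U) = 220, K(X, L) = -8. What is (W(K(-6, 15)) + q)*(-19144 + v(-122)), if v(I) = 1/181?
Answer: -223751884315613260473/53574191924392 ≈ -4.1765e+6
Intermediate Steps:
v(I) = 1/181
a = 1/11884 ≈ 8.4147e-5
q = -3808826123783/2071930074424 (q = -21782/11849 + (1/11884)/14714 = -21782*1/11849 + (1/11884)*(1/14714) = -21782/11849 + 1/174861176 = -3808826123783/2071930074424 ≈ -1.8383)
(W(K(-6, 15)) + q)*(-19144 + v(-122)) = (220 - 3808826123783/2071930074424)*(-19144 + 1/181) = (452015790249497/2071930074424)*(-3465063/181) = -223751884315613260473/53574191924392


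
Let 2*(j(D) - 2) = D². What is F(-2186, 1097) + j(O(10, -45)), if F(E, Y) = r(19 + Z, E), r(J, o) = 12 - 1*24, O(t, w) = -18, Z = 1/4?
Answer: 152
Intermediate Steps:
Z = ¼ ≈ 0.25000
r(J, o) = -12 (r(J, o) = 12 - 24 = -12)
F(E, Y) = -12
j(D) = 2 + D²/2
F(-2186, 1097) + j(O(10, -45)) = -12 + (2 + (½)*(-18)²) = -12 + (2 + (½)*324) = -12 + (2 + 162) = -12 + 164 = 152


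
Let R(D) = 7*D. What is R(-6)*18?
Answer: -756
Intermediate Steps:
R(-6)*18 = (7*(-6))*18 = -42*18 = -756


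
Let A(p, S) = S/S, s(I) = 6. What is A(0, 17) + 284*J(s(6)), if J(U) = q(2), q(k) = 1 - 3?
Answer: -567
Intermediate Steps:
q(k) = -2
A(p, S) = 1
J(U) = -2
A(0, 17) + 284*J(s(6)) = 1 + 284*(-2) = 1 - 568 = -567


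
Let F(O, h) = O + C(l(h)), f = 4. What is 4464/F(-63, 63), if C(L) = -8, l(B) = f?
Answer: -4464/71 ≈ -62.873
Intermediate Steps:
l(B) = 4
F(O, h) = -8 + O (F(O, h) = O - 8 = -8 + O)
4464/F(-63, 63) = 4464/(-8 - 63) = 4464/(-71) = 4464*(-1/71) = -4464/71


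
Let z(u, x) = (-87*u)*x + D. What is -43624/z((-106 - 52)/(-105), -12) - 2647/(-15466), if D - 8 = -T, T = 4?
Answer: -5867048553/213136946 ≈ -27.527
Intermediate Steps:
D = 4 (D = 8 - 1*4 = 8 - 4 = 4)
z(u, x) = 4 - 87*u*x (z(u, x) = (-87*u)*x + 4 = -87*u*x + 4 = 4 - 87*u*x)
-43624/z((-106 - 52)/(-105), -12) - 2647/(-15466) = -43624/(4 - 87*(-106 - 52)/(-105)*(-12)) - 2647/(-15466) = -43624/(4 - 87*(-158*(-1/105))*(-12)) - 2647*(-1/15466) = -43624/(4 - 87*158/105*(-12)) + 2647/15466 = -43624/(4 + 54984/35) + 2647/15466 = -43624/55124/35 + 2647/15466 = -43624*35/55124 + 2647/15466 = -381710/13781 + 2647/15466 = -5867048553/213136946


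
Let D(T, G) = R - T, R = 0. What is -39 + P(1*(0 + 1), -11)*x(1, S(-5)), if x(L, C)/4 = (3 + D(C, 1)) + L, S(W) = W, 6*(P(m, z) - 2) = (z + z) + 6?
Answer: -63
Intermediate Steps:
D(T, G) = -T (D(T, G) = 0 - T = -T)
P(m, z) = 3 + z/3 (P(m, z) = 2 + ((z + z) + 6)/6 = 2 + (2*z + 6)/6 = 2 + (6 + 2*z)/6 = 2 + (1 + z/3) = 3 + z/3)
x(L, C) = 12 - 4*C + 4*L (x(L, C) = 4*((3 - C) + L) = 4*(3 + L - C) = 12 - 4*C + 4*L)
-39 + P(1*(0 + 1), -11)*x(1, S(-5)) = -39 + (3 + (⅓)*(-11))*(12 - 4*(-5) + 4*1) = -39 + (3 - 11/3)*(12 + 20 + 4) = -39 - ⅔*36 = -39 - 24 = -63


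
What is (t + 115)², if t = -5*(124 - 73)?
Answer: 19600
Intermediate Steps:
t = -255 (t = -5*51 = -255)
(t + 115)² = (-255 + 115)² = (-140)² = 19600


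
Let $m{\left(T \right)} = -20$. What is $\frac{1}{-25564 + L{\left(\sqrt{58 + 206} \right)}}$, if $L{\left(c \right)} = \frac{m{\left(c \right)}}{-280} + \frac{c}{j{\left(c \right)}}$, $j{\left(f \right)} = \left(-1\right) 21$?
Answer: $- \frac{15031590}{384266492723} + \frac{56 \sqrt{66}}{384266492723} \approx -3.9116 \cdot 10^{-5}$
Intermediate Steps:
$j{\left(f \right)} = -21$
$L{\left(c \right)} = \frac{1}{14} - \frac{c}{21}$ ($L{\left(c \right)} = - \frac{20}{-280} + \frac{c}{-21} = \left(-20\right) \left(- \frac{1}{280}\right) + c \left(- \frac{1}{21}\right) = \frac{1}{14} - \frac{c}{21}$)
$\frac{1}{-25564 + L{\left(\sqrt{58 + 206} \right)}} = \frac{1}{-25564 + \left(\frac{1}{14} - \frac{\sqrt{58 + 206}}{21}\right)} = \frac{1}{-25564 + \left(\frac{1}{14} - \frac{\sqrt{264}}{21}\right)} = \frac{1}{-25564 + \left(\frac{1}{14} - \frac{2 \sqrt{66}}{21}\right)} = \frac{1}{- \frac{357895}{14} - \frac{2 \sqrt{66}}{21}}$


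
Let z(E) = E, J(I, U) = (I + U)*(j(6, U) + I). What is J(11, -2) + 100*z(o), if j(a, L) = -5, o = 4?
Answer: 454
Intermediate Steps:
J(I, U) = (-5 + I)*(I + U) (J(I, U) = (I + U)*(-5 + I) = (-5 + I)*(I + U))
J(11, -2) + 100*z(o) = (11² - 5*11 - 5*(-2) + 11*(-2)) + 100*4 = (121 - 55 + 10 - 22) + 400 = 54 + 400 = 454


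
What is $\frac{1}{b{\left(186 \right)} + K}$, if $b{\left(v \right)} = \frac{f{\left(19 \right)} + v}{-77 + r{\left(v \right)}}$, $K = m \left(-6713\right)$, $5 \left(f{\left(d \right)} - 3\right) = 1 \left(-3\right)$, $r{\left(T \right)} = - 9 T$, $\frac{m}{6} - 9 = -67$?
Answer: $\frac{8755}{20452764678} \approx 4.2806 \cdot 10^{-7}$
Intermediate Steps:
$m = -348$ ($m = 54 + 6 \left(-67\right) = 54 - 402 = -348$)
$f{\left(d \right)} = \frac{12}{5}$ ($f{\left(d \right)} = 3 + \frac{1 \left(-3\right)}{5} = 3 + \frac{1}{5} \left(-3\right) = 3 - \frac{3}{5} = \frac{12}{5}$)
$K = 2336124$ ($K = \left(-348\right) \left(-6713\right) = 2336124$)
$b{\left(v \right)} = \frac{\frac{12}{5} + v}{-77 - 9 v}$
$\frac{1}{b{\left(186 \right)} + K} = \frac{1}{\frac{-12 - 930}{5 \left(77 + 9 \cdot 186\right)} + 2336124} = \frac{1}{\frac{-12 - 930}{5 \left(77 + 1674\right)} + 2336124} = \frac{1}{\frac{1}{5} \cdot \frac{1}{1751} \left(-942\right) + 2336124} = \frac{1}{- \frac{942}{8755} + 2336124} = \frac{1}{\frac{20452764678}{8755}} = \frac{8755}{20452764678}$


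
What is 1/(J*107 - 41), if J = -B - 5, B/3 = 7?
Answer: -1/2823 ≈ -0.00035423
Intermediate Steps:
B = 21 (B = 3*7 = 21)
J = -26 (J = -1*21 - 5 = -21 - 5 = -26)
1/(J*107 - 41) = 1/(-26*107 - 41) = 1/(-2782 - 41) = 1/(-2823) = -1/2823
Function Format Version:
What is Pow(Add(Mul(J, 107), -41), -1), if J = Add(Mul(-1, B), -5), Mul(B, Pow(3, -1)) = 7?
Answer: Rational(-1, 2823) ≈ -0.00035423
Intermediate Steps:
B = 21 (B = Mul(3, 7) = 21)
J = -26 (J = Add(Mul(-1, 21), -5) = Add(-21, -5) = -26)
Pow(Add(Mul(J, 107), -41), -1) = Pow(Add(Mul(-26, 107), -41), -1) = Pow(Add(-2782, -41), -1) = Pow(-2823, -1) = Rational(-1, 2823)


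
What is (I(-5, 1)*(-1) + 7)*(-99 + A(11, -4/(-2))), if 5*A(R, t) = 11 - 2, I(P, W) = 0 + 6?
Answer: -486/5 ≈ -97.200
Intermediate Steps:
I(P, W) = 6
A(R, t) = 9/5 (A(R, t) = (11 - 2)/5 = (⅕)*9 = 9/5)
(I(-5, 1)*(-1) + 7)*(-99 + A(11, -4/(-2))) = (6*(-1) + 7)*(-99 + 9/5) = (-6 + 7)*(-486/5) = 1*(-486/5) = -486/5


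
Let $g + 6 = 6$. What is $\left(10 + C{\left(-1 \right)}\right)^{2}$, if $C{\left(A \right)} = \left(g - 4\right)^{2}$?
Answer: $676$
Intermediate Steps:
$g = 0$ ($g = -6 + 6 = 0$)
$C{\left(A \right)} = 16$ ($C{\left(A \right)} = \left(0 - 4\right)^{2} = \left(-4\right)^{2} = 16$)
$\left(10 + C{\left(-1 \right)}\right)^{2} = \left(10 + 16\right)^{2} = 26^{2} = 676$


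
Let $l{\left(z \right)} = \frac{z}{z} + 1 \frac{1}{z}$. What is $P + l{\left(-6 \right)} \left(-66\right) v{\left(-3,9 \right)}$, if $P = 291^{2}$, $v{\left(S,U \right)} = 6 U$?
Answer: $81711$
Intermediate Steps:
$l{\left(z \right)} = 1 + \frac{1}{z}$
$P = 84681$
$P + l{\left(-6 \right)} \left(-66\right) v{\left(-3,9 \right)} = 84681 + \frac{1 - 6}{-6} \left(-66\right) 6 \cdot 9 = 84681 + \left(- \frac{1}{6}\right) \left(-5\right) \left(-66\right) 54 = 84681 + \frac{5}{6} \left(-66\right) 54 = 84681 - 2970 = 81711$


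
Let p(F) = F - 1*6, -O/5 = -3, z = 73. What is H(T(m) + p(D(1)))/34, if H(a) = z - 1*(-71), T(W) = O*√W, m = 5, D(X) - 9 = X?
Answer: 72/17 ≈ 4.2353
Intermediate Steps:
D(X) = 9 + X
O = 15 (O = -5*(-3) = 15)
p(F) = -6 + F (p(F) = F - 6 = -6 + F)
T(W) = 15*√W
H(a) = 144 (H(a) = 73 - 1*(-71) = 73 + 71 = 144)
H(T(m) + p(D(1)))/34 = 144/34 = 144*(1/34) = 72/17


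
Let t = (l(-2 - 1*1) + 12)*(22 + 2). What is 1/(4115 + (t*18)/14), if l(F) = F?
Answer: 7/30749 ≈ 0.00022765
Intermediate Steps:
t = 216 (t = ((-2 - 1*1) + 12)*(22 + 2) = ((-2 - 1) + 12)*24 = (-3 + 12)*24 = 9*24 = 216)
1/(4115 + (t*18)/14) = 1/(4115 + (216*18)/14) = 1/(4115 + 3888*(1/14)) = 1/(4115 + 1944/7) = 1/(30749/7) = 7/30749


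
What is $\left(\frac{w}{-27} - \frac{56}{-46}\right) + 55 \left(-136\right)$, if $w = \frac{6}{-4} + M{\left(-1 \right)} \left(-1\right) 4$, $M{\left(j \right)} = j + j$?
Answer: $- \frac{9288947}{1242} \approx -7479.0$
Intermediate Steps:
$M{\left(j \right)} = 2 j$
$w = \frac{13}{2}$ ($w = \frac{6}{-4} + 2 \left(-1\right) \left(-1\right) 4 = 6 \left(- \frac{1}{4}\right) + \left(-2\right) \left(-1\right) 4 = - \frac{3}{2} + 2 \cdot 4 = - \frac{3}{2} + 8 = \frac{13}{2} \approx 6.5$)
$\left(\frac{w}{-27} - \frac{56}{-46}\right) + 55 \left(-136\right) = \left(\frac{13}{2 \left(-27\right)} - \frac{56}{-46}\right) + 55 \left(-136\right) = \left(\frac{13}{2} \left(- \frac{1}{27}\right) - - \frac{28}{23}\right) - 7480 = \left(- \frac{13}{54} + \frac{28}{23}\right) - 7480 = \frac{1213}{1242} - 7480 = - \frac{9288947}{1242}$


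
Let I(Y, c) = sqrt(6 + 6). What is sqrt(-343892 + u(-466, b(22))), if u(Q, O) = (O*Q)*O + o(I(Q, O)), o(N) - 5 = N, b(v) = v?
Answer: sqrt(-569431 + 2*sqrt(3)) ≈ 754.6*I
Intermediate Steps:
I(Y, c) = 2*sqrt(3) (I(Y, c) = sqrt(12) = 2*sqrt(3))
o(N) = 5 + N
u(Q, O) = 5 + 2*sqrt(3) + Q*O**2 (u(Q, O) = (O*Q)*O + (5 + 2*sqrt(3)) = Q*O**2 + (5 + 2*sqrt(3)) = 5 + 2*sqrt(3) + Q*O**2)
sqrt(-343892 + u(-466, b(22))) = sqrt(-343892 + (5 + 2*sqrt(3) - 466*22**2)) = sqrt(-343892 + (5 + 2*sqrt(3) - 466*484)) = sqrt(-343892 + (5 + 2*sqrt(3) - 225544)) = sqrt(-343892 + (-225539 + 2*sqrt(3))) = sqrt(-569431 + 2*sqrt(3))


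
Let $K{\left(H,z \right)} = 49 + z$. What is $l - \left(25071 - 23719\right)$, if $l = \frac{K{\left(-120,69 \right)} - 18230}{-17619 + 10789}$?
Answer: $- \frac{4608024}{3415} \approx -1349.3$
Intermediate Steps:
$l = \frac{9056}{3415}$ ($l = \frac{\left(49 + 69\right) - 18230}{-17619 + 10789} = \frac{118 - 18230}{-6830} = \left(-18112\right) \left(- \frac{1}{6830}\right) = \frac{9056}{3415} \approx 2.6518$)
$l - \left(25071 - 23719\right) = \frac{9056}{3415} - \left(25071 - 23719\right) = \frac{9056}{3415} - 1352 = - \frac{4608024}{3415}$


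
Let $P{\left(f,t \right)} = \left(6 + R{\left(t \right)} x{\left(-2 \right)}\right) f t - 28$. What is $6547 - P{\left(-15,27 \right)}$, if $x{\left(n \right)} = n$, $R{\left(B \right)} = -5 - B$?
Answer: $34925$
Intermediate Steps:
$P{\left(f,t \right)} = -28 + f t \left(16 + 2 t\right)$ ($P{\left(f,t \right)} = \left(6 + \left(-5 - t\right) \left(-2\right)\right) f t - 28 = \left(6 + \left(10 + 2 t\right)\right) f t - 28 = \left(16 + 2 t\right) f t - 28 = f \left(16 + 2 t\right) t - 28 = f t \left(16 + 2 t\right) - 28 = -28 + f t \left(16 + 2 t\right)$)
$6547 - P{\left(-15,27 \right)} = 6547 - \left(-28 + 2 \left(-15\right) 27^{2} + 16 \left(-15\right) 27\right) = 6547 - \left(-28 + 2 \left(-15\right) 729 - 6480\right) = 6547 - \left(-28 - 21870 - 6480\right) = 6547 - -28378 = 6547 + 28378 = 34925$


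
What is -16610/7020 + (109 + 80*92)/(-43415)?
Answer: -77355553/30477330 ≈ -2.5381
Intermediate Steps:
-16610/7020 + (109 + 80*92)/(-43415) = -16610*1/7020 + (109 + 7360)*(-1/43415) = -1661/702 + 7469*(-1/43415) = -1661/702 - 7469/43415 = -77355553/30477330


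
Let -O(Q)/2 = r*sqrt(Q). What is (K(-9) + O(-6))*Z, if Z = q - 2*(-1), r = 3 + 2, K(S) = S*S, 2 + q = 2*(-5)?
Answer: -810 + 100*I*sqrt(6) ≈ -810.0 + 244.95*I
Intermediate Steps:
q = -12 (q = -2 + 2*(-5) = -2 - 10 = -12)
K(S) = S**2
r = 5
O(Q) = -10*sqrt(Q)
Z = -10 (Z = -12 - 2*(-1) = -12 + 2 = -10)
(K(-9) + O(-6))*Z = ((-9)**2 - 10*I*sqrt(6))*(-10) = (81 - 10*I*sqrt(6))*(-10) = -810 + 100*I*sqrt(6)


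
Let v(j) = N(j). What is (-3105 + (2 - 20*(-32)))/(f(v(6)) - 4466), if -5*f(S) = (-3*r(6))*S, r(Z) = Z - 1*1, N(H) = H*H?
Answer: 2463/4358 ≈ 0.56517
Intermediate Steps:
N(H) = H**2
r(Z) = -1 + Z (r(Z) = Z - 1 = -1 + Z)
v(j) = j**2
f(S) = 3*S (f(S) = -(-3*(-1 + 6))*S/5 = -(-3*5)*S/5 = -(-3)*S = 3*S)
(-3105 + (2 - 20*(-32)))/(f(v(6)) - 4466) = (-3105 + (2 - 20*(-32)))/(3*6**2 - 4466) = (-3105 + (2 + 640))/(3*36 - 4466) = (-3105 + 642)/(108 - 4466) = -2463/(-4358) = -2463*(-1/4358) = 2463/4358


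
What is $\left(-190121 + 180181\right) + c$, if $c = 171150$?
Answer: $161210$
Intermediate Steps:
$\left(-190121 + 180181\right) + c = \left(-190121 + 180181\right) + 171150 = -9940 + 171150 = 161210$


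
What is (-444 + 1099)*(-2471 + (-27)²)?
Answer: -1141010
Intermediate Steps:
(-444 + 1099)*(-2471 + (-27)²) = 655*(-2471 + 729) = 655*(-1742) = -1141010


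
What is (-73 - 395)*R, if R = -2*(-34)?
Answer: -31824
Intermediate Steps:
R = 68
(-73 - 395)*R = (-73 - 395)*68 = -468*68 = -31824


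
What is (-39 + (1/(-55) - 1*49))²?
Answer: 23435281/3025 ≈ 7747.2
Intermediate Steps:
(-39 + (1/(-55) - 1*49))² = (-39 + (-1/55 - 49))² = (-39 - 2696/55)² = (-4841/55)² = 23435281/3025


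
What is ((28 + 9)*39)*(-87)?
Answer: -125541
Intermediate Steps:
((28 + 9)*39)*(-87) = (37*39)*(-87) = 1443*(-87) = -125541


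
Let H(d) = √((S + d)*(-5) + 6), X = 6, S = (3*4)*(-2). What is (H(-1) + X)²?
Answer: (6 + √131)² ≈ 304.35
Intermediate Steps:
S = -24 (S = 12*(-2) = -24)
H(d) = √(126 - 5*d) (H(d) = √((-24 + d)*(-5) + 6) = √((120 - 5*d) + 6) = √(126 - 5*d))
(H(-1) + X)² = (√(126 - 5*(-1)) + 6)² = (√(126 + 5) + 6)² = (√131 + 6)² = (6 + √131)²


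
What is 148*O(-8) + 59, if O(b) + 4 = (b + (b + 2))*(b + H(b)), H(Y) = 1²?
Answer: 13971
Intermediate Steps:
H(Y) = 1
O(b) = -4 + (1 + b)*(2 + 2*b) (O(b) = -4 + (b + (b + 2))*(b + 1) = -4 + (b + (2 + b))*(1 + b) = -4 + (2 + 2*b)*(1 + b) = -4 + (1 + b)*(2 + 2*b))
148*O(-8) + 59 = 148*(-2 + 2*(-8)² + 4*(-8)) + 59 = 148*(-2 + 2*64 - 32) + 59 = 148*(-2 + 128 - 32) + 59 = 148*94 + 59 = 13912 + 59 = 13971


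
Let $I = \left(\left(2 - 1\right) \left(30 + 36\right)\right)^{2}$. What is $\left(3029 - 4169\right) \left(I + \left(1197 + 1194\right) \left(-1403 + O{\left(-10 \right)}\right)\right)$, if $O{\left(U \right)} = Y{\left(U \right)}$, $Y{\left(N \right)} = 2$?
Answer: $3813795900$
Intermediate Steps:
$O{\left(U \right)} = 2$
$I = 4356$ ($I = \left(1 \cdot 66\right)^{2} = 66^{2} = 4356$)
$\left(3029 - 4169\right) \left(I + \left(1197 + 1194\right) \left(-1403 + O{\left(-10 \right)}\right)\right) = \left(3029 - 4169\right) \left(4356 + \left(1197 + 1194\right) \left(-1403 + 2\right)\right) = - 1140 \left(4356 + 2391 \left(-1401\right)\right) = - 1140 \left(4356 - 3349791\right) = \left(-1140\right) \left(-3345435\right) = 3813795900$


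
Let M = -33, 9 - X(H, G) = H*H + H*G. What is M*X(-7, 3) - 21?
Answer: 606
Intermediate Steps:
X(H, G) = 9 - H² - G*H (X(H, G) = 9 - (H*H + H*G) = 9 - (H² + G*H) = 9 + (-H² - G*H) = 9 - H² - G*H)
M*X(-7, 3) - 21 = -33*(9 - 1*(-7)² - 1*3*(-7)) - 21 = -33*(9 - 1*49 + 21) - 21 = -33*(9 - 49 + 21) - 21 = -33*(-19) - 21 = 627 - 21 = 606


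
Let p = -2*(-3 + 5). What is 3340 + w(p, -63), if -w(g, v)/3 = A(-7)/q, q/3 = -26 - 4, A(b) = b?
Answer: 100193/30 ≈ 3339.8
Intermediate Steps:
p = -4 (p = -2*2 = -4)
q = -90 (q = 3*(-26 - 4) = 3*(-30) = -90)
w(g, v) = -7/30 (w(g, v) = -(-21)/(-90) = -(-21)*(-1)/90 = -3*7/90 = -7/30)
3340 + w(p, -63) = 3340 - 7/30 = 100193/30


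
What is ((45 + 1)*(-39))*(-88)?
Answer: 157872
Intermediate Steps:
((45 + 1)*(-39))*(-88) = (46*(-39))*(-88) = -1794*(-88) = 157872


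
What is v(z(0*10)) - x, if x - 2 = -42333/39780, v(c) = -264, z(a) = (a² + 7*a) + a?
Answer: -3513049/13260 ≈ -264.94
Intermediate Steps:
z(a) = a² + 8*a
x = 12409/13260 (x = 2 - 42333/39780 = 2 - 42333*1/39780 = 2 - 14111/13260 = 12409/13260 ≈ 0.93582)
v(z(0*10)) - x = -264 - 1*12409/13260 = -264 - 12409/13260 = -3513049/13260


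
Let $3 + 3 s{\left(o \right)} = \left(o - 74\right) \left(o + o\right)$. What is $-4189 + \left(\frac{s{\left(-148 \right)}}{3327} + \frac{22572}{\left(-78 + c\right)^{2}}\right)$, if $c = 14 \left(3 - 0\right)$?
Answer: $- \frac{55427819}{13308} \approx -4165.0$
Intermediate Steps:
$c = 42$ ($c = 14 \left(3 + 0\right) = 14 \cdot 3 = 42$)
$s{\left(o \right)} = -1 + \frac{2 o \left(-74 + o\right)}{3}$ ($s{\left(o \right)} = -1 + \frac{\left(o - 74\right) \left(o + o\right)}{3} = -1 + \frac{\left(-74 + o\right) 2 o}{3} = -1 + \frac{2 o \left(-74 + o\right)}{3}$)
$-4189 + \left(\frac{s{\left(-148 \right)}}{3327} + \frac{22572}{\left(-78 + c\right)^{2}}\right) = -4189 + \left(\frac{-1 - - \frac{21904}{3} + \frac{2 \left(-148\right)^{2}}{3}}{3327} + \frac{22572}{\left(-78 + 42\right)^{2}}\right) = -4189 + \left(\left(-1 + \frac{21904}{3} + \frac{2}{3} \cdot 21904\right) \frac{1}{3327} + \frac{22572}{\left(-36\right)^{2}}\right) = -4189 + \left(\left(-1 + \frac{21904}{3} + \frac{43808}{3}\right) \frac{1}{3327} + \frac{22572}{1296}\right) = -4189 + \left(21903 \cdot \frac{1}{3327} + 22572 \cdot \frac{1}{1296}\right) = -4189 + \left(\frac{7301}{1109} + \frac{209}{12}\right) = -4189 + \frac{319393}{13308} = - \frac{55427819}{13308}$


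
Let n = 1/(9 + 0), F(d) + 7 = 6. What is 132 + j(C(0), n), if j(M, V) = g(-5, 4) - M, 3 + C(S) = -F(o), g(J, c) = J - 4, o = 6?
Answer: 125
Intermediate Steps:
F(d) = -1 (F(d) = -7 + 6 = -1)
g(J, c) = -4 + J
n = ⅑ (n = 1/9 = ⅑ ≈ 0.11111)
C(S) = -2 (C(S) = -3 - 1*(-1) = -3 + 1 = -2)
j(M, V) = -9 - M (j(M, V) = (-4 - 5) - M = -9 - M)
132 + j(C(0), n) = 132 + (-9 - 1*(-2)) = 132 + (-9 + 2) = 132 - 7 = 125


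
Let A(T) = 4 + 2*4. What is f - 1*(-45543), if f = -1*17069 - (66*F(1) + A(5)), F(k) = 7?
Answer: 28000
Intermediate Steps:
A(T) = 12 (A(T) = 4 + 8 = 12)
f = -17543 (f = -1*17069 - (66*7 + 12) = -17069 - (462 + 12) = -17069 - 1*474 = -17069 - 474 = -17543)
f - 1*(-45543) = -17543 - 1*(-45543) = -17543 + 45543 = 28000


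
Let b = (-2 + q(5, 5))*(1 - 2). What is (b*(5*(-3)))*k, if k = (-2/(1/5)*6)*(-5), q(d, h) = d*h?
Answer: 103500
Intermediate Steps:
b = -23 (b = (-2 + 5*5)*(1 - 2) = (-2 + 25)*(-1) = 23*(-1) = -23)
k = 300 (k = (-2/(1*(⅕))*6)*(-5) = (-2/⅕*6)*(-5) = (-2*5*6)*(-5) = -10*6*(-5) = -60*(-5) = 300)
(b*(5*(-3)))*k = -115*(-3)*300 = -23*(-15)*300 = 345*300 = 103500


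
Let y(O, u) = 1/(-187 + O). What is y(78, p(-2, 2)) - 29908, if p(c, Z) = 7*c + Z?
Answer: -3259973/109 ≈ -29908.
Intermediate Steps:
p(c, Z) = Z + 7*c
y(78, p(-2, 2)) - 29908 = 1/(-187 + 78) - 29908 = 1/(-109) - 29908 = -1/109 - 29908 = -3259973/109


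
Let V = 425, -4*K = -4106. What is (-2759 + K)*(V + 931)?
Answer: -2349270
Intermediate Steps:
K = 2053/2 (K = -¼*(-4106) = 2053/2 ≈ 1026.5)
(-2759 + K)*(V + 931) = (-2759 + 2053/2)*(425 + 931) = -3465/2*1356 = -2349270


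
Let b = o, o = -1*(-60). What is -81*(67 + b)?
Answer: -10287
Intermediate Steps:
o = 60
b = 60
-81*(67 + b) = -81*(67 + 60) = -81*127 = -10287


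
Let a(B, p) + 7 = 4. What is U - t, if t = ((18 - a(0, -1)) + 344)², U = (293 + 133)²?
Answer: 48251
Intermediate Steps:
a(B, p) = -3 (a(B, p) = -7 + 4 = -3)
U = 181476 (U = 426² = 181476)
t = 133225 (t = ((18 - 1*(-3)) + 344)² = ((18 + 3) + 344)² = (21 + 344)² = 365² = 133225)
U - t = 181476 - 1*133225 = 181476 - 133225 = 48251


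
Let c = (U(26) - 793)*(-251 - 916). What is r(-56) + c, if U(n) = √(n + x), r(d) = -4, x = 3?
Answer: 925427 - 1167*√29 ≈ 9.1914e+5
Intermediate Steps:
U(n) = √(3 + n) (U(n) = √(n + 3) = √(3 + n))
c = 925431 - 1167*√29 (c = (√(3 + 26) - 793)*(-251 - 916) = (√29 - 793)*(-1167) = (-793 + √29)*(-1167) = 925431 - 1167*√29 ≈ 9.1915e+5)
r(-56) + c = -4 + (925431 - 1167*√29) = 925427 - 1167*√29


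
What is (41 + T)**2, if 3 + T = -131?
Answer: 8649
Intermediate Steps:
T = -134 (T = -3 - 131 = -134)
(41 + T)**2 = (41 - 134)**2 = (-93)**2 = 8649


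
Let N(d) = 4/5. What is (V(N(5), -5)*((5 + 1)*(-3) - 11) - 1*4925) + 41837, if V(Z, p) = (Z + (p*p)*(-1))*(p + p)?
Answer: 29894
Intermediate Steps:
N(d) = ⅘ (N(d) = 4*(⅕) = ⅘)
V(Z, p) = 2*p*(Z - p²) (V(Z, p) = (Z + p²*(-1))*(2*p) = (Z - p²)*(2*p) = 2*p*(Z - p²))
(V(N(5), -5)*((5 + 1)*(-3) - 11) - 1*4925) + 41837 = ((2*(-5)*(⅘ - 1*(-5)²))*((5 + 1)*(-3) - 11) - 1*4925) + 41837 = ((2*(-5)*(⅘ - 1*25))*(6*(-3) - 11) - 4925) + 41837 = ((2*(-5)*(⅘ - 25))*(-18 - 11) - 4925) + 41837 = ((2*(-5)*(-121/5))*(-29) - 4925) + 41837 = (242*(-29) - 4925) + 41837 = (-7018 - 4925) + 41837 = -11943 + 41837 = 29894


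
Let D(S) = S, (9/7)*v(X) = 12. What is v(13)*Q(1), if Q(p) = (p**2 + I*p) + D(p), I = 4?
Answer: 56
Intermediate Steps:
v(X) = 28/3 (v(X) = (7/9)*12 = 28/3)
Q(p) = p**2 + 5*p (Q(p) = (p**2 + 4*p) + p = p**2 + 5*p)
v(13)*Q(1) = 28*(1*(5 + 1))/3 = 28*(1*6)/3 = (28/3)*6 = 56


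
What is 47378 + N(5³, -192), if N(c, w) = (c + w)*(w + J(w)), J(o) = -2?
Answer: 60376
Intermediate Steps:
N(c, w) = (-2 + w)*(c + w) (N(c, w) = (c + w)*(w - 2) = (c + w)*(-2 + w) = (-2 + w)*(c + w))
47378 + N(5³, -192) = 47378 + ((-192)² - 2*5³ - 2*(-192) + 5³*(-192)) = 47378 + (36864 - 2*125 + 384 + 125*(-192)) = 47378 + (36864 - 250 + 384 - 24000) = 47378 + 12998 = 60376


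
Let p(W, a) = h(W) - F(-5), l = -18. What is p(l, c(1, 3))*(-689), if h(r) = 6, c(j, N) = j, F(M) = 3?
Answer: -2067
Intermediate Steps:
p(W, a) = 3 (p(W, a) = 6 - 1*3 = 6 - 3 = 3)
p(l, c(1, 3))*(-689) = 3*(-689) = -2067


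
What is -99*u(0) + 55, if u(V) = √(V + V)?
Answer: 55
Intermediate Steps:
u(V) = √2*√V (u(V) = √(2*V) = √2*√V)
-99*u(0) + 55 = -99*√2*√0 + 55 = -99*√2*0 + 55 = -99*0 + 55 = 0 + 55 = 55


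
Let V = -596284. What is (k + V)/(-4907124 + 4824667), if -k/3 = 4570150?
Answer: 14306734/82457 ≈ 173.51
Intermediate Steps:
k = -13710450 (k = -3*4570150 = -13710450)
(k + V)/(-4907124 + 4824667) = (-13710450 - 596284)/(-4907124 + 4824667) = -14306734/(-82457) = -14306734*(-1/82457) = 14306734/82457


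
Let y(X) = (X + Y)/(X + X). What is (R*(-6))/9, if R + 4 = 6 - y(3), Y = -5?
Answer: -14/9 ≈ -1.5556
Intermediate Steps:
y(X) = (-5 + X)/(2*X) (y(X) = (X - 5)/(X + X) = (-5 + X)/((2*X)) = (-5 + X)*(1/(2*X)) = (-5 + X)/(2*X))
R = 7/3 (R = -4 + (6 - (-5 + 3)/(2*3)) = -4 + (6 - (-2)/(2*3)) = -4 + (6 - 1*(-⅓)) = -4 + (6 + ⅓) = -4 + 19/3 = 7/3 ≈ 2.3333)
(R*(-6))/9 = ((7/3)*(-6))/9 = -14*⅑ = -14/9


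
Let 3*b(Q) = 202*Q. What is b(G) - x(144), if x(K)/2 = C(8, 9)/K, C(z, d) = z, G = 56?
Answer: 33935/9 ≈ 3770.6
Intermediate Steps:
b(Q) = 202*Q/3 (b(Q) = (202*Q)/3 = 202*Q/3)
x(K) = 16/K (x(K) = 2*(8/K) = 16/K)
b(G) - x(144) = (202/3)*56 - 16/144 = 11312/3 - 16/144 = 11312/3 - 1*⅑ = 11312/3 - ⅑ = 33935/9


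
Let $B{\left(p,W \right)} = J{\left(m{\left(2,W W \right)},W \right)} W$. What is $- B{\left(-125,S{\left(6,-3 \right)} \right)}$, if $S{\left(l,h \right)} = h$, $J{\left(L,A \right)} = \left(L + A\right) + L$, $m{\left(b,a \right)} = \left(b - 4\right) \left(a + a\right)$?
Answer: $-225$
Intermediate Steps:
$m{\left(b,a \right)} = 2 a \left(-4 + b\right)$ ($m{\left(b,a \right)} = \left(-4 + b\right) 2 a = 2 a \left(-4 + b\right)$)
$J{\left(L,A \right)} = A + 2 L$ ($J{\left(L,A \right)} = \left(A + L\right) + L = A + 2 L$)
$B{\left(p,W \right)} = W \left(W - 8 W^{2}\right)$ ($B{\left(p,W \right)} = \left(W + 2 \cdot 2 W W \left(-4 + 2\right)\right) W = \left(W + 2 \cdot 2 W^{2} \left(-2\right)\right) W = \left(W + 2 \left(- 4 W^{2}\right)\right) W = \left(W - 8 W^{2}\right) W = W \left(W - 8 W^{2}\right)$)
$- B{\left(-125,S{\left(6,-3 \right)} \right)} = - \left(-3\right)^{2} \left(1 - -24\right) = - 9 \left(1 + 24\right) = - 9 \cdot 25 = \left(-1\right) 225 = -225$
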